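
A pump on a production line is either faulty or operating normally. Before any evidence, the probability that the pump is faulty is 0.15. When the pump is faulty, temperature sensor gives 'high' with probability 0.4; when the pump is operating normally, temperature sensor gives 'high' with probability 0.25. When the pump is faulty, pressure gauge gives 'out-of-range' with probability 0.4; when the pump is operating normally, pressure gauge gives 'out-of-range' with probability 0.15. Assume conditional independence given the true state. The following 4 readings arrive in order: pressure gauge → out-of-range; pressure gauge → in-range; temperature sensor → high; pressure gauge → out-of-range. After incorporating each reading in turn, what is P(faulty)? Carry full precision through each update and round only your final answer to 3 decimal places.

After pressure gauge='out-of-range': P(faulty) = 0.4·0.1500 / (0.4·0.1500 + 0.15·0.8500) ≈ 0.3200
After pressure gauge='in-range': P(faulty) = 0.6·0.3200 / (0.6·0.3200 + 0.85·0.6800) ≈ 0.2494
After temperature sensor='high': P(faulty) = 0.4·0.2494 / (0.4·0.2494 + 0.25·0.7506) ≈ 0.3470
After pressure gauge='out-of-range': P(faulty) = 0.4·0.3470 / (0.4·0.3470 + 0.15·0.6530) ≈ 0.5863

0.586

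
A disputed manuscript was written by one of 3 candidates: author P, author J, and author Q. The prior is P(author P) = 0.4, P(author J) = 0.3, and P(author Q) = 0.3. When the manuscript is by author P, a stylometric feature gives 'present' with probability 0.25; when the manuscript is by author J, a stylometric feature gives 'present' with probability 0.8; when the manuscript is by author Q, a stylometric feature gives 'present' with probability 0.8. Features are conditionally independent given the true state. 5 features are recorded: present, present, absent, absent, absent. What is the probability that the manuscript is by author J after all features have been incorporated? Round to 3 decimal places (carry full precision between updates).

After 'present': normaliser = 0.25·0.4000 + 0.8·0.3000 + 0.8·0.3000; P(author P) ≈ 0.1724, P(author J) ≈ 0.4138, P(author Q) ≈ 0.4138
After 'present': normaliser = 0.25·0.1724 + 0.8·0.4138 + 0.8·0.4138; P(author P) ≈ 0.0611, P(author J) ≈ 0.4694, P(author Q) ≈ 0.4694
After 'absent': normaliser = 0.75·0.0611 + 0.2·0.4694 + 0.2·0.4694; P(author P) ≈ 0.1962, P(author J) ≈ 0.4019, P(author Q) ≈ 0.4019
After 'absent': normaliser = 0.75·0.1962 + 0.2·0.4019 + 0.2·0.4019; P(author P) ≈ 0.4780, P(author J) ≈ 0.2610, P(author Q) ≈ 0.2610
After 'absent': normaliser = 0.75·0.4780 + 0.2·0.2610 + 0.2·0.2610; P(author P) ≈ 0.7744, P(author J) ≈ 0.1128, P(author Q) ≈ 0.1128

0.113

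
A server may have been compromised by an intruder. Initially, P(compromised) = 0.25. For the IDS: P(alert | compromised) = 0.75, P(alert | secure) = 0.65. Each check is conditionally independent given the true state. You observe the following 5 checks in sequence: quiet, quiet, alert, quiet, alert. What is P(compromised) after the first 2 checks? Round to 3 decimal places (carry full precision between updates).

Each posterior becomes the prior for the next update.
After 'quiet': P(compromised) = 0.25·0.2500 / (0.25·0.2500 + 0.35·0.7500) ≈ 0.1923
After 'quiet': P(compromised) = 0.25·0.1923 / (0.25·0.1923 + 0.35·0.8077) ≈ 0.1453

0.145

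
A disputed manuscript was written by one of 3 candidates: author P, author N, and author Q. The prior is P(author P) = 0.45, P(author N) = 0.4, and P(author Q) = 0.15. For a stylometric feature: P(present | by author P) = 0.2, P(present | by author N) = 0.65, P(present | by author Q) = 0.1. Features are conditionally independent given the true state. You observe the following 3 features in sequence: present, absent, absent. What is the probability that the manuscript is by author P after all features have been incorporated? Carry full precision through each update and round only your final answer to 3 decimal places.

After 'present': normaliser = 0.2·0.4500 + 0.65·0.4000 + 0.1·0.1500; P(author P) ≈ 0.2466, P(author N) ≈ 0.7123, P(author Q) ≈ 0.0411
After 'absent': normaliser = 0.8·0.2466 + 0.35·0.7123 + 0.9·0.0411; P(author P) ≈ 0.4079, P(author N) ≈ 0.5156, P(author Q) ≈ 0.0765
After 'absent': normaliser = 0.8·0.4079 + 0.35·0.5156 + 0.9·0.0765; P(author P) ≈ 0.5669, P(author N) ≈ 0.3135, P(author Q) ≈ 0.1196

0.567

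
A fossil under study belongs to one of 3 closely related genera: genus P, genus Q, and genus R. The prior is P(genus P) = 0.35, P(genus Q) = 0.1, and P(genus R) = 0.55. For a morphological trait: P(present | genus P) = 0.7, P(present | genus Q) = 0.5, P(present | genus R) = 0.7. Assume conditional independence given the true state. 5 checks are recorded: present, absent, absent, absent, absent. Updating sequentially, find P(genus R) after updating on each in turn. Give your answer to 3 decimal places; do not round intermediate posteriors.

Each posterior becomes the prior for the next update.
After 'present': normaliser = 0.7·0.3500 + 0.5·0.1000 + 0.7·0.5500; P(genus P) ≈ 0.3603, P(genus Q) ≈ 0.0735, P(genus R) ≈ 0.5662
After 'absent': normaliser = 0.3·0.3603 + 0.5·0.0735 + 0.3·0.5662; P(genus P) ≈ 0.3435, P(genus Q) ≈ 0.1168, P(genus R) ≈ 0.5397
After 'absent': normaliser = 0.3·0.3435 + 0.5·0.1168 + 0.3·0.5397; P(genus P) ≈ 0.3186, P(genus Q) ≈ 0.1806, P(genus R) ≈ 0.5007
After 'absent': normaliser = 0.3·0.3186 + 0.5·0.1806 + 0.3·0.5007; P(genus P) ≈ 0.2844, P(genus Q) ≈ 0.2687, P(genus R) ≈ 0.4469
After 'absent': normaliser = 0.3·0.2844 + 0.5·0.2687 + 0.3·0.4469; P(genus P) ≈ 0.2412, P(genus Q) ≈ 0.3798, P(genus R) ≈ 0.3790

0.379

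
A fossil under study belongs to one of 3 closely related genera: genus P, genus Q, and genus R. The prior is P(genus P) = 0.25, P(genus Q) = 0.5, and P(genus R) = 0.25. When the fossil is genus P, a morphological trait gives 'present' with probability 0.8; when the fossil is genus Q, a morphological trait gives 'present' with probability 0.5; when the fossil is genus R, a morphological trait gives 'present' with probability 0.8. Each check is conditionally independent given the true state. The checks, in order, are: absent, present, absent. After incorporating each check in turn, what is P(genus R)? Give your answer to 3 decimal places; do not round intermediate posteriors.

0.102

After 'absent': normaliser = 0.2·0.2500 + 0.5·0.5000 + 0.2·0.2500; P(genus P) ≈ 0.1429, P(genus Q) ≈ 0.7143, P(genus R) ≈ 0.1429
After 'present': normaliser = 0.8·0.1429 + 0.5·0.7143 + 0.8·0.1429; P(genus P) ≈ 0.1951, P(genus Q) ≈ 0.6098, P(genus R) ≈ 0.1951
After 'absent': normaliser = 0.2·0.1951 + 0.5·0.6098 + 0.2·0.1951; P(genus P) ≈ 0.1019, P(genus Q) ≈ 0.7962, P(genus R) ≈ 0.1019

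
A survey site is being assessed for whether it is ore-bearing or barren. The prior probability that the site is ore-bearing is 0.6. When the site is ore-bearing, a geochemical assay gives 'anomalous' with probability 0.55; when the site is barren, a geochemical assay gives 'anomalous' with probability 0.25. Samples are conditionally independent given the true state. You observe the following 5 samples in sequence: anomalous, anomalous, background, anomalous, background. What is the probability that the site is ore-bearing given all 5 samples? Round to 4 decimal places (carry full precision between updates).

After 'anomalous': P(ore) = 0.55·0.6000 / (0.55·0.6000 + 0.25·0.4000) ≈ 0.7674
After 'anomalous': P(ore) = 0.55·0.7674 / (0.55·0.7674 + 0.25·0.2326) ≈ 0.8789
After 'background': P(ore) = 0.45·0.8789 / (0.45·0.8789 + 0.75·0.1211) ≈ 0.8133
After 'anomalous': P(ore) = 0.55·0.8133 / (0.55·0.8133 + 0.25·0.1867) ≈ 0.9055
After 'background': P(ore) = 0.45·0.9055 / (0.45·0.9055 + 0.75·0.0945) ≈ 0.8519

0.8519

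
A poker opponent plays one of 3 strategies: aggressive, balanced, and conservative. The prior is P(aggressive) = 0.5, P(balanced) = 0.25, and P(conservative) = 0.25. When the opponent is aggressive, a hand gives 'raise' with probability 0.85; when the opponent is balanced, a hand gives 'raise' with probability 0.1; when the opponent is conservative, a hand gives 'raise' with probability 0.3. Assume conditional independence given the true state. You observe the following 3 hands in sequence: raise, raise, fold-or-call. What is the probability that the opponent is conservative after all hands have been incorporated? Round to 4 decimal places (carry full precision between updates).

After 'raise': normaliser = 0.85·0.5000 + 0.1·0.2500 + 0.3·0.2500; P(aggressive) ≈ 0.8095, P(balanced) ≈ 0.0476, P(conservative) ≈ 0.1429
After 'raise': normaliser = 0.85·0.8095 + 0.1·0.0476 + 0.3·0.1429; P(aggressive) ≈ 0.9353, P(balanced) ≈ 0.0065, P(conservative) ≈ 0.0583
After 'fold-or-call': normaliser = 0.15·0.9353 + 0.9·0.0065 + 0.7·0.0583; P(aggressive) ≈ 0.7506, P(balanced) ≈ 0.0312, P(conservative) ≈ 0.2182

0.2182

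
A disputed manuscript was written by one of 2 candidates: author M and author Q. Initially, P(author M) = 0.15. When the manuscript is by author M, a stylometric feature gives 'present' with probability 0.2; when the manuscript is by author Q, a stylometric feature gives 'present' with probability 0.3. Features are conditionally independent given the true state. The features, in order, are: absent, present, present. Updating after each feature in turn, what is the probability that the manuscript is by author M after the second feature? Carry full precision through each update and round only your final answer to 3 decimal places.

Each posterior becomes the prior for the next update.
After 'absent': P(author M) = 0.8·0.1500 / (0.8·0.1500 + 0.7·0.8500) ≈ 0.1678
After 'present': P(author M) = 0.2·0.1678 / (0.2·0.1678 + 0.3·0.8322) ≈ 0.1185

0.119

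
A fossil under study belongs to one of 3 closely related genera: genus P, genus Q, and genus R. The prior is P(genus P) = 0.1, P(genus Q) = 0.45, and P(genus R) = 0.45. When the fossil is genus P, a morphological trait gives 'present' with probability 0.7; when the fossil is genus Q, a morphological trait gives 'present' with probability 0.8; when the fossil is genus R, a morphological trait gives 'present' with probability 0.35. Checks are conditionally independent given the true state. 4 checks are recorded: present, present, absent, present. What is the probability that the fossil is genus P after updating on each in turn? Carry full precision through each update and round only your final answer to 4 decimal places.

0.1493

After 'present': normaliser = 0.7·0.1000 + 0.8·0.4500 + 0.35·0.4500; P(genus P) ≈ 0.1191, P(genus Q) ≈ 0.6128, P(genus R) ≈ 0.2681
After 'present': normaliser = 0.7·0.1191 + 0.8·0.6128 + 0.35·0.2681; P(genus P) ≈ 0.1250, P(genus Q) ≈ 0.7345, P(genus R) ≈ 0.1406
After 'absent': normaliser = 0.3·0.1250 + 0.2·0.7345 + 0.65·0.1406; P(genus P) ≈ 0.1359, P(genus Q) ≈ 0.5327, P(genus R) ≈ 0.3314
After 'present': normaliser = 0.7·0.1359 + 0.8·0.5327 + 0.35·0.3314; P(genus P) ≈ 0.1493, P(genus Q) ≈ 0.6687, P(genus R) ≈ 0.1820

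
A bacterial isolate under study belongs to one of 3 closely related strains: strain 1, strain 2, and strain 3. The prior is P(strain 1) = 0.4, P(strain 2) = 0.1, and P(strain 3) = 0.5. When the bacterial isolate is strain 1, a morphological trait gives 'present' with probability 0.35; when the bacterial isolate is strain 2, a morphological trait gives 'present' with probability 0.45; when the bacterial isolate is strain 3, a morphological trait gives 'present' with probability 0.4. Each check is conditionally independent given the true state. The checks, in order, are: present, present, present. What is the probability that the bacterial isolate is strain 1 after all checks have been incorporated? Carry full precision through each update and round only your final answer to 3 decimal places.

0.294

After 'present': normaliser = 0.35·0.4000 + 0.45·0.1000 + 0.4·0.5000; P(strain 1) ≈ 0.3636, P(strain 2) ≈ 0.1169, P(strain 3) ≈ 0.5195
After 'present': normaliser = 0.35·0.3636 + 0.45·0.1169 + 0.4·0.5195; P(strain 1) ≈ 0.3283, P(strain 2) ≈ 0.1357, P(strain 3) ≈ 0.5360
After 'present': normaliser = 0.35·0.3283 + 0.45·0.1357 + 0.4·0.5360; P(strain 1) ≈ 0.2944, P(strain 2) ≈ 0.1564, P(strain 3) ≈ 0.5492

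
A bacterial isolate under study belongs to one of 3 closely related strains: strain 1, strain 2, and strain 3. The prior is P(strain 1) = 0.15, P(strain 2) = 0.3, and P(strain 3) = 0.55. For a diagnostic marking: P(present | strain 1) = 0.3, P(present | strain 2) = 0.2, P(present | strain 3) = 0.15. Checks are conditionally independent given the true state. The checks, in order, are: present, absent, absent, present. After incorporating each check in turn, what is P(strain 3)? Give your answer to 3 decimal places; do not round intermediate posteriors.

0.385

After 'present': normaliser = 0.3·0.1500 + 0.2·0.3000 + 0.15·0.5500; P(strain 1) ≈ 0.2400, P(strain 2) ≈ 0.3200, P(strain 3) ≈ 0.4400
After 'absent': normaliser = 0.7·0.2400 + 0.8·0.3200 + 0.85·0.4400; P(strain 1) ≈ 0.2105, P(strain 2) ≈ 0.3208, P(strain 3) ≈ 0.4687
After 'absent': normaliser = 0.7·0.2105 + 0.8·0.3208 + 0.85·0.4687; P(strain 1) ≈ 0.1837, P(strain 2) ≈ 0.3199, P(strain 3) ≈ 0.4965
After 'present': normaliser = 0.3·0.1837 + 0.2·0.3199 + 0.15·0.4965; P(strain 1) ≈ 0.2847, P(strain 2) ≈ 0.3305, P(strain 3) ≈ 0.3848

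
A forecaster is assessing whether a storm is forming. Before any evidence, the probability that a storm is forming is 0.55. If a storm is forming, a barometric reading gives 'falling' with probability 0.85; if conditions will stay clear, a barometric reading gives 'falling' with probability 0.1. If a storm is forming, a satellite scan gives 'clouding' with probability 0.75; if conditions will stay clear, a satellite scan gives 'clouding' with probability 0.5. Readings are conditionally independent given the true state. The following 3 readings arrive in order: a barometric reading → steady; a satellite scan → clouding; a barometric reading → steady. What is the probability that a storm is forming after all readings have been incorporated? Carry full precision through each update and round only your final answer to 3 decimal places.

0.048

After a barometric reading='steady': P(storm) = 0.15·0.5500 / (0.15·0.5500 + 0.9·0.4500) ≈ 0.1692
After a satellite scan='clouding': P(storm) = 0.75·0.1692 / (0.75·0.1692 + 0.5·0.8308) ≈ 0.2340
After a barometric reading='steady': P(storm) = 0.15·0.2340 / (0.15·0.2340 + 0.9·0.7660) ≈ 0.0485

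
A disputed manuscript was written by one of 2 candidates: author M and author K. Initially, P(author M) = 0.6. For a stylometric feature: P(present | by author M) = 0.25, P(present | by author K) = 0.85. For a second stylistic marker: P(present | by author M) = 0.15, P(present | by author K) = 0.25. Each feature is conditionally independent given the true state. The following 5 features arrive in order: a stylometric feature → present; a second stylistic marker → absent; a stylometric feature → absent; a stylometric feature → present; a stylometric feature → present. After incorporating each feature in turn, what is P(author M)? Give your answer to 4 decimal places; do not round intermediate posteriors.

After a stylometric feature='present': P(author M) = 0.25·0.6000 / (0.25·0.6000 + 0.85·0.4000) ≈ 0.3061
After a second stylistic marker='absent': P(author M) = 0.85·0.3061 / (0.85·0.3061 + 0.75·0.6939) ≈ 0.3333
After a stylometric feature='absent': P(author M) = 0.75·0.3333 / (0.75·0.3333 + 0.15·0.6667) ≈ 0.7143
After a stylometric feature='present': P(author M) = 0.25·0.7143 / (0.25·0.7143 + 0.85·0.2857) ≈ 0.4237
After a stylometric feature='present': P(author M) = 0.25·0.4237 / (0.25·0.4237 + 0.85·0.5763) ≈ 0.1778

0.1778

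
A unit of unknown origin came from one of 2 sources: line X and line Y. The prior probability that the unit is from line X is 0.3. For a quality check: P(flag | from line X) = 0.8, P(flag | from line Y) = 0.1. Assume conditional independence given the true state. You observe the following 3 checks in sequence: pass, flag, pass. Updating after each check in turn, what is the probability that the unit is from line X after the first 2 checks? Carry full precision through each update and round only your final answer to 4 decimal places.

0.4324

After 'pass': P(line X) = 0.2·0.3000 / (0.2·0.3000 + 0.9·0.7000) ≈ 0.0870
After 'flag': P(line X) = 0.8·0.0870 / (0.8·0.0870 + 0.1·0.9130) ≈ 0.4324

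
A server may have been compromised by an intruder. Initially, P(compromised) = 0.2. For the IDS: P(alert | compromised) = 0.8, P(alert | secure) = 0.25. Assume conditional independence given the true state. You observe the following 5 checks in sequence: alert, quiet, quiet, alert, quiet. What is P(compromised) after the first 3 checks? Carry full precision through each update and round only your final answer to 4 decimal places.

0.0538

After 'alert': P(compromised) = 0.8·0.2000 / (0.8·0.2000 + 0.25·0.8000) ≈ 0.4444
After 'quiet': P(compromised) = 0.2·0.4444 / (0.2·0.4444 + 0.75·0.5556) ≈ 0.1758
After 'quiet': P(compromised) = 0.2·0.1758 / (0.2·0.1758 + 0.75·0.8242) ≈ 0.0538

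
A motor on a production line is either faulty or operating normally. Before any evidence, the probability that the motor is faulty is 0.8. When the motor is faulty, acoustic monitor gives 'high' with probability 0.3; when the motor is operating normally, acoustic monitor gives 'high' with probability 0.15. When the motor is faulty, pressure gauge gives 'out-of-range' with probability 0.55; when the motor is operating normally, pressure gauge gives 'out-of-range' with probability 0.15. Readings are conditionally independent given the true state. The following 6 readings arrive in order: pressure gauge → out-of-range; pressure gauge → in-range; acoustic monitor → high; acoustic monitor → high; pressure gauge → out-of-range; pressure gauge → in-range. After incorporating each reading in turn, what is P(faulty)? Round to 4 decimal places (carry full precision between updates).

After pressure gauge='out-of-range': P(faulty) = 0.55·0.8000 / (0.55·0.8000 + 0.15·0.2000) ≈ 0.9362
After pressure gauge='in-range': P(faulty) = 0.45·0.9362 / (0.45·0.9362 + 0.85·0.0638) ≈ 0.8859
After acoustic monitor='high': P(faulty) = 0.3·0.8859 / (0.3·0.8859 + 0.15·0.1141) ≈ 0.9395
After acoustic monitor='high': P(faulty) = 0.3·0.9395 / (0.3·0.9395 + 0.15·0.0605) ≈ 0.9688
After pressure gauge='out-of-range': P(faulty) = 0.55·0.9688 / (0.55·0.9688 + 0.15·0.0312) ≈ 0.9913
After pressure gauge='in-range': P(faulty) = 0.45·0.9913 / (0.45·0.9913 + 0.85·0.0087) ≈ 0.9837

0.9837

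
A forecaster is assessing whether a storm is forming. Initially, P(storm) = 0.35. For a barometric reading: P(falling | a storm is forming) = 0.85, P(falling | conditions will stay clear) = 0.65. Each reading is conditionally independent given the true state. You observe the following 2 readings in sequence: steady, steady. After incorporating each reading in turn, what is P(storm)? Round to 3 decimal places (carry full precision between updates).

0.090

After 'steady': P(storm) = 0.15·0.3500 / (0.15·0.3500 + 0.35·0.6500) ≈ 0.1875
After 'steady': P(storm) = 0.15·0.1875 / (0.15·0.1875 + 0.35·0.8125) ≈ 0.0900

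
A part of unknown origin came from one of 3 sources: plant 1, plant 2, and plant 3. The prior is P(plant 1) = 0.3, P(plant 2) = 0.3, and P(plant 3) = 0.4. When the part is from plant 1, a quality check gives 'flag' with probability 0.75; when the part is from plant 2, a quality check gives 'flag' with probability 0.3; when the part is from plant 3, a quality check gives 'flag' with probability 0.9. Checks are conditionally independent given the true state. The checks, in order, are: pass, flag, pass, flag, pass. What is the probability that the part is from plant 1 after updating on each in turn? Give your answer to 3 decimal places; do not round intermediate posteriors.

After 'pass': normaliser = 0.25·0.3000 + 0.7·0.3000 + 0.1·0.4000; P(plant 1) ≈ 0.2308, P(plant 2) ≈ 0.6462, P(plant 3) ≈ 0.1231
After 'flag': normaliser = 0.75·0.2308 + 0.3·0.6462 + 0.9·0.1231; P(plant 1) ≈ 0.3623, P(plant 2) ≈ 0.4058, P(plant 3) ≈ 0.2319
After 'pass': normaliser = 0.25·0.3623 + 0.7·0.4058 + 0.1·0.2319; P(plant 1) ≈ 0.2277, P(plant 2) ≈ 0.7140, P(plant 3) ≈ 0.0583
After 'flag': normaliser = 0.75·0.2277 + 0.3·0.7140 + 0.9·0.0583; P(plant 1) ≈ 0.3904, P(plant 2) ≈ 0.4897, P(plant 3) ≈ 0.1199
After 'pass': normaliser = 0.25·0.3904 + 0.7·0.4897 + 0.1·0.1199; P(plant 1) ≈ 0.2157, P(plant 2) ≈ 0.7577, P(plant 3) ≈ 0.0265

0.216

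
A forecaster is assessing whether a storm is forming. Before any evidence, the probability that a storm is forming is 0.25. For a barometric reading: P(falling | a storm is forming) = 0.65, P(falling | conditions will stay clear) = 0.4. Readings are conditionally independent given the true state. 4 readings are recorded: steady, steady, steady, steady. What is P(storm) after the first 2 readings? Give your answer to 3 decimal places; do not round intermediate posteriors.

0.102

Apply Bayes' rule sequentially, carrying P(storm) forward.
After 'steady': P(storm) = 0.35·0.2500 / (0.35·0.2500 + 0.6·0.7500) ≈ 0.1628
After 'steady': P(storm) = 0.35·0.1628 / (0.35·0.1628 + 0.6·0.8372) ≈ 0.1019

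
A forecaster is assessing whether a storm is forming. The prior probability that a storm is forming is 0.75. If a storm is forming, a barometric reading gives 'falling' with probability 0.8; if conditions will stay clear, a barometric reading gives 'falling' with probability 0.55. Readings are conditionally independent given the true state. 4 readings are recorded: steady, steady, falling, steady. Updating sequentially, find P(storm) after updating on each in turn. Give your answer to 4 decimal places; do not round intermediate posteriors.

After 'steady': P(storm) = 0.2·0.7500 / (0.2·0.7500 + 0.45·0.2500) ≈ 0.5714
After 'steady': P(storm) = 0.2·0.5714 / (0.2·0.5714 + 0.45·0.4286) ≈ 0.3721
After 'falling': P(storm) = 0.8·0.3721 / (0.8·0.3721 + 0.55·0.6279) ≈ 0.4629
After 'steady': P(storm) = 0.2·0.4629 / (0.2·0.4629 + 0.45·0.5371) ≈ 0.2770

0.2770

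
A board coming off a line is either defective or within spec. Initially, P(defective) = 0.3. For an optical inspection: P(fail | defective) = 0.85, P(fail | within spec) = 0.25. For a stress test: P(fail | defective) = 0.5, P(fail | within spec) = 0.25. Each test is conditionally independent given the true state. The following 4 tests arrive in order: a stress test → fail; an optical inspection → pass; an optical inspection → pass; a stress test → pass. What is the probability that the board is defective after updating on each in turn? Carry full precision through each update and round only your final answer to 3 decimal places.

0.022

Apply Bayes' rule sequentially, carrying P(defective) forward.
After a stress test='fail': P(defective) = 0.5·0.3000 / (0.5·0.3000 + 0.25·0.7000) ≈ 0.4615
After an optical inspection='pass': P(defective) = 0.15·0.4615 / (0.15·0.4615 + 0.75·0.5385) ≈ 0.1463
After an optical inspection='pass': P(defective) = 0.15·0.1463 / (0.15·0.1463 + 0.75·0.8537) ≈ 0.0331
After a stress test='pass': P(defective) = 0.5·0.0331 / (0.5·0.0331 + 0.75·0.9669) ≈ 0.0223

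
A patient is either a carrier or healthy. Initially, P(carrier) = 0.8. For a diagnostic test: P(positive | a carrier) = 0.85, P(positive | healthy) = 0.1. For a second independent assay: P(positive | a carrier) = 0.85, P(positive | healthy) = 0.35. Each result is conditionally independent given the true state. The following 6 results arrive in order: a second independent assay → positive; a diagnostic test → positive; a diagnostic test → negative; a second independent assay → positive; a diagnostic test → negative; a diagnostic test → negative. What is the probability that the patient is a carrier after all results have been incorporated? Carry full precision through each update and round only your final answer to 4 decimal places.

After a second independent assay='positive': P(carrier) = 0.85·0.8000 / (0.85·0.8000 + 0.35·0.2000) ≈ 0.9067
After a diagnostic test='positive': P(carrier) = 0.85·0.9067 / (0.85·0.9067 + 0.1·0.0933) ≈ 0.9880
After a diagnostic test='negative': P(carrier) = 0.15·0.9880 / (0.15·0.9880 + 0.9·0.0120) ≈ 0.9323
After a second independent assay='positive': P(carrier) = 0.85·0.9323 / (0.85·0.9323 + 0.35·0.0677) ≈ 0.9709
After a diagnostic test='negative': P(carrier) = 0.15·0.9709 / (0.15·0.9709 + 0.9·0.0291) ≈ 0.8478
After a diagnostic test='negative': P(carrier) = 0.15·0.8478 / (0.15·0.8478 + 0.9·0.1522) ≈ 0.4814

0.4814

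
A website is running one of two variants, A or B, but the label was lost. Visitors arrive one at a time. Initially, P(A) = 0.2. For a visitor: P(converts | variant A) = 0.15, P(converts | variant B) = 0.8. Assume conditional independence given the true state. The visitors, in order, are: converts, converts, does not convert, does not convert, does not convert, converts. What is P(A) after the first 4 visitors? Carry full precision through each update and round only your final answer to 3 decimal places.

After 'converts': P(A) = 0.15·0.2000 / (0.15·0.2000 + 0.8·0.8000) ≈ 0.0448
After 'converts': P(A) = 0.15·0.0448 / (0.15·0.0448 + 0.8·0.9552) ≈ 0.0087
After 'does not convert': P(A) = 0.85·0.0087 / (0.85·0.0087 + 0.2·0.9913) ≈ 0.0360
After 'does not convert': P(A) = 0.85·0.0360 / (0.85·0.0360 + 0.2·0.9640) ≈ 0.1370

0.137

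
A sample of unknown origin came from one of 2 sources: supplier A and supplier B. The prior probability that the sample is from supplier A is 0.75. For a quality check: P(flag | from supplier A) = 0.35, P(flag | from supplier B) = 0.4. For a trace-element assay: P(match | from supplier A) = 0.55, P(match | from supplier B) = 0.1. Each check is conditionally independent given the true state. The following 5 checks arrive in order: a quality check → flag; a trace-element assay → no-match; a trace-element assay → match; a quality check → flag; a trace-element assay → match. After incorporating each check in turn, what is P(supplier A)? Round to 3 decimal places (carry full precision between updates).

0.972

After a quality check='flag': P(supplier A) = 0.35·0.7500 / (0.35·0.7500 + 0.4·0.2500) ≈ 0.7241
After a trace-element assay='no-match': P(supplier A) = 0.45·0.7241 / (0.45·0.7241 + 0.9·0.2759) ≈ 0.5676
After a trace-element assay='match': P(supplier A) = 0.55·0.5676 / (0.55·0.5676 + 0.1·0.4324) ≈ 0.8783
After a quality check='flag': P(supplier A) = 0.35·0.8783 / (0.35·0.8783 + 0.4·0.1217) ≈ 0.8633
After a trace-element assay='match': P(supplier A) = 0.55·0.8633 / (0.55·0.8633 + 0.1·0.1367) ≈ 0.9720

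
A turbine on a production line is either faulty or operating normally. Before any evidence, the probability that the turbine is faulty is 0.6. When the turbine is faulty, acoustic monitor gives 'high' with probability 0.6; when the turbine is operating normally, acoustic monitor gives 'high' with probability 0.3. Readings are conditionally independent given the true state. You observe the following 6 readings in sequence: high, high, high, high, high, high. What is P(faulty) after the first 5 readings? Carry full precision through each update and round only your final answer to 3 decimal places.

0.980

Apply Bayes' rule sequentially, carrying P(faulty) forward.
After 'high': P(faulty) = 0.6·0.6000 / (0.6·0.6000 + 0.3·0.4000) ≈ 0.7500
After 'high': P(faulty) = 0.6·0.7500 / (0.6·0.7500 + 0.3·0.2500) ≈ 0.8571
After 'high': P(faulty) = 0.6·0.8571 / (0.6·0.8571 + 0.3·0.1429) ≈ 0.9231
After 'high': P(faulty) = 0.6·0.9231 / (0.6·0.9231 + 0.3·0.0769) ≈ 0.9600
After 'high': P(faulty) = 0.6·0.9600 / (0.6·0.9600 + 0.3·0.0400) ≈ 0.9796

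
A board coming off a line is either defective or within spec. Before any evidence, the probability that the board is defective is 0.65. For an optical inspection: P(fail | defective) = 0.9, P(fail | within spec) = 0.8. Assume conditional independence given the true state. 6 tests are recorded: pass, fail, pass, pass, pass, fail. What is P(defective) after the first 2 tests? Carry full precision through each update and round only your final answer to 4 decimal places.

0.5109

After 'pass': P(defective) = 0.1·0.6500 / (0.1·0.6500 + 0.2·0.3500) ≈ 0.4815
After 'fail': P(defective) = 0.9·0.4815 / (0.9·0.4815 + 0.8·0.5185) ≈ 0.5109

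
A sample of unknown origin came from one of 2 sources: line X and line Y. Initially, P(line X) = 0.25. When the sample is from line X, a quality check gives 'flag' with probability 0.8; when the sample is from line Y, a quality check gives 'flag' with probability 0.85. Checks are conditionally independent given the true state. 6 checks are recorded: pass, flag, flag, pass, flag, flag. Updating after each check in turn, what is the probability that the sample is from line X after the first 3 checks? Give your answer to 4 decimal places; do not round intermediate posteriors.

Each posterior becomes the prior for the next update.
After 'pass': P(line X) = 0.2·0.2500 / (0.2·0.2500 + 0.15·0.7500) ≈ 0.3077
After 'flag': P(line X) = 0.8·0.3077 / (0.8·0.3077 + 0.85·0.6923) ≈ 0.2949
After 'flag': P(line X) = 0.8·0.2949 / (0.8·0.2949 + 0.85·0.7051) ≈ 0.2825

0.2825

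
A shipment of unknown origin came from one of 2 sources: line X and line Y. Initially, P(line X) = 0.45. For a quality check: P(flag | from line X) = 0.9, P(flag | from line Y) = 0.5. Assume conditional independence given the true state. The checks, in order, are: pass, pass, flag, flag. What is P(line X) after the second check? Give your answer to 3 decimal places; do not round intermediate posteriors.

After 'pass': P(line X) = 0.1·0.4500 / (0.1·0.4500 + 0.5·0.5500) ≈ 0.1406
After 'pass': P(line X) = 0.1·0.1406 / (0.1·0.1406 + 0.5·0.8594) ≈ 0.0317

0.032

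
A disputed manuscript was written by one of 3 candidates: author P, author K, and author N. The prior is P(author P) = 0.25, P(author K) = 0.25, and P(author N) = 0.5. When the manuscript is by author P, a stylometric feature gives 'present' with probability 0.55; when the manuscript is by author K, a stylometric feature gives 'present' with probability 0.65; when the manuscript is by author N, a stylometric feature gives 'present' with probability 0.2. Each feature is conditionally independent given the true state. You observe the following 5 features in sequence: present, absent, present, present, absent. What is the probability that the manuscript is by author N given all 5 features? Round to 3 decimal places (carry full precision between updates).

After 'present': normaliser = 0.55·0.2500 + 0.65·0.2500 + 0.2·0.5000; P(author P) ≈ 0.3438, P(author K) ≈ 0.4062, P(author N) ≈ 0.2500
After 'absent': normaliser = 0.45·0.3438 + 0.35·0.4062 + 0.8·0.2500; P(author P) ≈ 0.3113, P(author K) ≈ 0.2862, P(author N) ≈ 0.4025
After 'present': normaliser = 0.55·0.3113 + 0.65·0.2862 + 0.2·0.4025; P(author P) ≈ 0.3912, P(author K) ≈ 0.4249, P(author N) ≈ 0.1839
After 'present': normaliser = 0.55·0.3912 + 0.65·0.4249 + 0.2·0.1839; P(author P) ≈ 0.4074, P(author K) ≈ 0.5230, P(author N) ≈ 0.0696
After 'absent': normaliser = 0.45·0.4074 + 0.35·0.5230 + 0.8·0.0696; P(author P) ≈ 0.4343, P(author K) ≈ 0.4337, P(author N) ≈ 0.1320

0.132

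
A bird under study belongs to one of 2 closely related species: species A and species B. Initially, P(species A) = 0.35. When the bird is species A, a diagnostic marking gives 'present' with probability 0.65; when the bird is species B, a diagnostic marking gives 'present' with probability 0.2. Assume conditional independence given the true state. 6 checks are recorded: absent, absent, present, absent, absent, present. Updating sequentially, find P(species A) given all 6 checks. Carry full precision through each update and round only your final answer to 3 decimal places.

0.172

After 'absent': P(species A) = 0.35·0.3500 / (0.35·0.3500 + 0.8·0.6500) ≈ 0.1907
After 'absent': P(species A) = 0.35·0.1907 / (0.35·0.1907 + 0.8·0.8093) ≈ 0.0934
After 'present': P(species A) = 0.65·0.0934 / (0.65·0.0934 + 0.2·0.9066) ≈ 0.2509
After 'absent': P(species A) = 0.35·0.2509 / (0.35·0.2509 + 0.8·0.7491) ≈ 0.1278
After 'absent': P(species A) = 0.35·0.1278 / (0.35·0.1278 + 0.8·0.8722) ≈ 0.0603
After 'present': P(species A) = 0.65·0.0603 / (0.65·0.0603 + 0.2·0.9397) ≈ 0.1724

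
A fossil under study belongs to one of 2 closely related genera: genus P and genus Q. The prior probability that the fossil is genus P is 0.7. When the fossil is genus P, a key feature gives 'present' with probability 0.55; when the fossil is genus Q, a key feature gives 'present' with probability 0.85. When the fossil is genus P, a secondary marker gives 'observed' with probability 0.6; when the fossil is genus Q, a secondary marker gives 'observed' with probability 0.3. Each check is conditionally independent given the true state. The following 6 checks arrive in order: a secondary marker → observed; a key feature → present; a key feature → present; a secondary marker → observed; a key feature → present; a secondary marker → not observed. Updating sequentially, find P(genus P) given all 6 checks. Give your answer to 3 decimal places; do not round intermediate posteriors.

After a secondary marker='observed': P(genus P) = 0.6·0.7000 / (0.6·0.7000 + 0.3·0.3000) ≈ 0.8235
After a key feature='present': P(genus P) = 0.55·0.8235 / (0.55·0.8235 + 0.85·0.1765) ≈ 0.7512
After a key feature='present': P(genus P) = 0.55·0.7512 / (0.55·0.7512 + 0.85·0.2488) ≈ 0.6615
After a secondary marker='observed': P(genus P) = 0.6·0.6615 / (0.6·0.6615 + 0.3·0.3385) ≈ 0.7962
After a key feature='present': P(genus P) = 0.55·0.7962 / (0.55·0.7962 + 0.85·0.2038) ≈ 0.7166
After a secondary marker='not observed': P(genus P) = 0.4·0.7166 / (0.4·0.7166 + 0.7·0.2834) ≈ 0.5910

0.591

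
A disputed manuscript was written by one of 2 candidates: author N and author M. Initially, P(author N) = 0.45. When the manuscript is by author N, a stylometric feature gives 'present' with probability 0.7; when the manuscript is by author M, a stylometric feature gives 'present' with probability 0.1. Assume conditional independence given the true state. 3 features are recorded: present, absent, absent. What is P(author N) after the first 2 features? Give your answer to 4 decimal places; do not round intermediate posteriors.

0.6563

After 'present': P(author N) = 0.7·0.4500 / (0.7·0.4500 + 0.1·0.5500) ≈ 0.8514
After 'absent': P(author N) = 0.3·0.8514 / (0.3·0.8514 + 0.9·0.1486) ≈ 0.6562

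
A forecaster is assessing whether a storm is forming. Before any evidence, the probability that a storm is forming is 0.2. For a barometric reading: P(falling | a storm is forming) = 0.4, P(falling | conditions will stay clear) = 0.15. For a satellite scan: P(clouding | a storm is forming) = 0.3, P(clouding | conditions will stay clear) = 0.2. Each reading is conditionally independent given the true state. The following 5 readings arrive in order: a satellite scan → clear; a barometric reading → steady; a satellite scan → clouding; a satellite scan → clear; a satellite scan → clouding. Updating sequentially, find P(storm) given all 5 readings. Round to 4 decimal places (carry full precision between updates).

0.2331

After a satellite scan='clear': P(storm) = 0.7·0.2000 / (0.7·0.2000 + 0.8·0.8000) ≈ 0.1795
After a barometric reading='steady': P(storm) = 0.6·0.1795 / (0.6·0.1795 + 0.85·0.8205) ≈ 0.1338
After a satellite scan='clouding': P(storm) = 0.3·0.1338 / (0.3·0.1338 + 0.2·0.8662) ≈ 0.1881
After a satellite scan='clear': P(storm) = 0.7·0.1881 / (0.7·0.1881 + 0.8·0.8119) ≈ 0.1685
After a satellite scan='clouding': P(storm) = 0.3·0.1685 / (0.3·0.1685 + 0.2·0.8315) ≈ 0.2331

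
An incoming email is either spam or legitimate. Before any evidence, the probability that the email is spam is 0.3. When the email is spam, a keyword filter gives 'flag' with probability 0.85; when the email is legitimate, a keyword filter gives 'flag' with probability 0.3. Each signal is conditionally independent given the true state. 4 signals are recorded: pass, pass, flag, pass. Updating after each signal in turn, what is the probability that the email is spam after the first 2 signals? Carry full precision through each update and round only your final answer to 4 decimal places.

Apply Bayes' rule sequentially, carrying P(spam) forward.
After 'pass': P(spam) = 0.15·0.3000 / (0.15·0.3000 + 0.7·0.7000) ≈ 0.0841
After 'pass': P(spam) = 0.15·0.0841 / (0.15·0.0841 + 0.7·0.9159) ≈ 0.0193

0.0193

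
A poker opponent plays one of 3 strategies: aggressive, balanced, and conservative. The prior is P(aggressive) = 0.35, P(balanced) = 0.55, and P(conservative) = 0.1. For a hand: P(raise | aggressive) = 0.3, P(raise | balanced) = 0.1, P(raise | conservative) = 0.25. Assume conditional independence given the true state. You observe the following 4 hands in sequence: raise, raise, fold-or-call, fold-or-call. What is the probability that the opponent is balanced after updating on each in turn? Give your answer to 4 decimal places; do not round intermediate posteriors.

Apply Bayes' rule sequentially, carrying P(balanced) forward.
After 'raise': normaliser = 0.3·0.3500 + 0.1·0.5500 + 0.25·0.1000; P(aggressive) ≈ 0.5676, P(balanced) ≈ 0.2973, P(conservative) ≈ 0.1351
After 'raise': normaliser = 0.3·0.5676 + 0.1·0.2973 + 0.25·0.1351; P(aggressive) ≈ 0.7283, P(balanced) ≈ 0.1272, P(conservative) ≈ 0.1445
After 'fold-or-call': normaliser = 0.7·0.7283 + 0.9·0.1272 + 0.75·0.1445; P(aggressive) ≈ 0.6959, P(balanced) ≈ 0.1562, P(conservative) ≈ 0.1479
After 'fold-or-call': normaliser = 0.7·0.6959 + 0.9·0.1562 + 0.75·0.1479; P(aggressive) ≈ 0.6595, P(balanced) ≈ 0.1903, P(conservative) ≈ 0.1502

0.1903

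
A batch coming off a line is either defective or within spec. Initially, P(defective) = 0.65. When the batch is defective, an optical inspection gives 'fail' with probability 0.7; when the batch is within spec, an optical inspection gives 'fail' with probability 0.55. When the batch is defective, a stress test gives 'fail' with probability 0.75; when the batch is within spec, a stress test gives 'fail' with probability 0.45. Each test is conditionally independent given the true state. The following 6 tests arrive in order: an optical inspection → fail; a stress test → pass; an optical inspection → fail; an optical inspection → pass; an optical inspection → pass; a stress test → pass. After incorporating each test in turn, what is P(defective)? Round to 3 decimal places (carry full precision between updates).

After an optical inspection='fail': P(defective) = 0.7·0.6500 / (0.7·0.6500 + 0.55·0.3500) ≈ 0.7027
After a stress test='pass': P(defective) = 0.25·0.7027 / (0.25·0.7027 + 0.55·0.2973) ≈ 0.5179
After an optical inspection='fail': P(defective) = 0.7·0.5179 / (0.7·0.5179 + 0.55·0.4821) ≈ 0.5776
After an optical inspection='pass': P(defective) = 0.3·0.5776 / (0.3·0.5776 + 0.45·0.4224) ≈ 0.4769
After an optical inspection='pass': P(defective) = 0.3·0.4769 / (0.3·0.4769 + 0.45·0.5231) ≈ 0.3780
After a stress test='pass': P(defective) = 0.25·0.3780 / (0.25·0.3780 + 0.55·0.6220) ≈ 0.2164

0.216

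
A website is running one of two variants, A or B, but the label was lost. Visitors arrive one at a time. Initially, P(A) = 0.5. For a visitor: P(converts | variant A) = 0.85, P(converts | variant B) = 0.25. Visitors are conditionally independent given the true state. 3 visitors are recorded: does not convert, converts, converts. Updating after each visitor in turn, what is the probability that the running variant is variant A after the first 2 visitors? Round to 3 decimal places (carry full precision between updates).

0.405

After 'does not convert': P(A) = 0.15·0.5000 / (0.15·0.5000 + 0.75·0.5000) ≈ 0.1667
After 'converts': P(A) = 0.85·0.1667 / (0.85·0.1667 + 0.25·0.8333) ≈ 0.4048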